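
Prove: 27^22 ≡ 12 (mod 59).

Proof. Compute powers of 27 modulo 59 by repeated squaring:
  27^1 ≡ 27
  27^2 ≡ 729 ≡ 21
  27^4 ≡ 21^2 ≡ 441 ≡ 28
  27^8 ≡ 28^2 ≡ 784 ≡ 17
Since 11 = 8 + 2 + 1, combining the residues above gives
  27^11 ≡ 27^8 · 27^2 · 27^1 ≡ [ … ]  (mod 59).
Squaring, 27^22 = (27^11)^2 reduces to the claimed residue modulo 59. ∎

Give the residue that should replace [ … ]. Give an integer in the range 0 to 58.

22

Multiply the listed residues: 17 · 21 · 27 = 357 → 9639.
Reducing modulo 59: 9639 = 163·59 + 22, so 27^11 ≡ 22.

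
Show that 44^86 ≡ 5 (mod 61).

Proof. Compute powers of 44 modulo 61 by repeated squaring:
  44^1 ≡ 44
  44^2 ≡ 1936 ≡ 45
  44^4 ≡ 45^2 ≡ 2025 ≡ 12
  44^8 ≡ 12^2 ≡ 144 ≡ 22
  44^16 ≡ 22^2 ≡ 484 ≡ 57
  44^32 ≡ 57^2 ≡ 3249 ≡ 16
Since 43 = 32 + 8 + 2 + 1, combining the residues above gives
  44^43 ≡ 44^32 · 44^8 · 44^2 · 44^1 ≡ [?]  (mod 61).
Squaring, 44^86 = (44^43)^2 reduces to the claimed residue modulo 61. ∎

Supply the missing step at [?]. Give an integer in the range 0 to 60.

35

44^32 · 44^8 · 44^2 · 44^1 ≡ 16 · 22 · 45 · 44 = 696960.
696960 mod 61 = 35, so 44^43 ≡ 35 (mod 61).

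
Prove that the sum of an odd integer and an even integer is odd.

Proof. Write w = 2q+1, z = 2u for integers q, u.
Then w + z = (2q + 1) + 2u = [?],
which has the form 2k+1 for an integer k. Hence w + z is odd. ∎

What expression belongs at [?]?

(2q + 1) + 2u = 2q + 2u + 1
= 2(q + u) + 1.
Since q + u is an integer, the sum is of the form 2k+1 for an integer k.

2(q + u) + 1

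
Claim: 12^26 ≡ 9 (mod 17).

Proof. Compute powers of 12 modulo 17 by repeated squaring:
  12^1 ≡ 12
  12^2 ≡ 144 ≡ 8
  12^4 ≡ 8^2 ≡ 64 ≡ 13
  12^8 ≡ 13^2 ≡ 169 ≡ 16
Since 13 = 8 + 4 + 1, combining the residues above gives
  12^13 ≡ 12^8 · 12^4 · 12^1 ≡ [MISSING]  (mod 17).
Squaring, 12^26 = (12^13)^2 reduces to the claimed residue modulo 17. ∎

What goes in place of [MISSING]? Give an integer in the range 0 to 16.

14

Multiply the listed residues: 16 · 13 · 12 = 208 → 2496.
Reducing modulo 17: 2496 = 146·17 + 14, so 12^13 ≡ 14.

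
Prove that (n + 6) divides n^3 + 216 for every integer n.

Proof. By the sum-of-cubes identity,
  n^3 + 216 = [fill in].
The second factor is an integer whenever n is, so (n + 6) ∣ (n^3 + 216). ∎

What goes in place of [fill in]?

Polynomial division of n^3 + 216 by n + 6 leaves remainder 0 and quotient n^2 - 6n + 36.
Hence n^3 + 216 = (n + 6)(n^2 - 6n + 36).

(n + 6)(n^2 - 6n + 36)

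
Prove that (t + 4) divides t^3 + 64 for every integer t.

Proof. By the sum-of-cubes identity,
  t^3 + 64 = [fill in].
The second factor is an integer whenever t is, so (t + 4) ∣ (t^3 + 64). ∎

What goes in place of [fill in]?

Polynomial division of t^3 + 64 by t + 4 leaves remainder 0 and quotient t^2 - 4t + 16.
Hence t^3 + 64 = (t + 4)(t^2 - 4t + 16).

(t + 4)(t^2 - 4t + 16)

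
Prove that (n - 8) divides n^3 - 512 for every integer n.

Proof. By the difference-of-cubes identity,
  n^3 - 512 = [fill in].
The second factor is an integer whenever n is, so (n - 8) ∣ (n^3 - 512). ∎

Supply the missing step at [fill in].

Polynomial division of n^3 - 512 by n - 8 leaves remainder 0 and quotient n^2 + 8n + 64.
Hence n^3 - 512 = (n - 8)(n^2 + 8n + 64).

(n - 8)(n^2 + 8n + 64)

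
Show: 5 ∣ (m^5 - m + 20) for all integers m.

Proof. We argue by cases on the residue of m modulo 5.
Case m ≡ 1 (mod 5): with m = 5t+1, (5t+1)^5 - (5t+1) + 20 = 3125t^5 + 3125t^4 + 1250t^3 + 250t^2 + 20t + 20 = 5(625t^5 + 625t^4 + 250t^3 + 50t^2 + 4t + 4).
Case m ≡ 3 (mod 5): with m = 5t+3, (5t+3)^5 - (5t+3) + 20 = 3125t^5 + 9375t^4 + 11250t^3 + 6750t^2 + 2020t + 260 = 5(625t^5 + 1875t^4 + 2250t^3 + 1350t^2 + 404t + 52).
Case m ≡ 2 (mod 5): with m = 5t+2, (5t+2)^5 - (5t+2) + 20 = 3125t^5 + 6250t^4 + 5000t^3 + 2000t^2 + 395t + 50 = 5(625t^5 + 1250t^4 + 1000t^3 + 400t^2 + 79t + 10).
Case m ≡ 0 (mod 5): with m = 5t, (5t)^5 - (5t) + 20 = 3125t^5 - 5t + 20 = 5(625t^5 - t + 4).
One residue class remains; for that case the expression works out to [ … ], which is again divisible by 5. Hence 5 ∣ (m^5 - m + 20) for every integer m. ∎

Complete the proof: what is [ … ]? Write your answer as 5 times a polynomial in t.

The residues treated are {1, 3, 2, 0}, so the missing case is m ≡ 4 (mod 5); write m = 5t+4.
Then (5t+4)^5 - (5t+4) + 20 = 3125t^5 + 12500t^4 + 20000t^3 + 16000t^2 + 6395t + 1040 = 5(625t^5 + 2500t^4 + 4000t^3 + 3200t^2 + 1279t + 208).

5(625t^5 + 2500t^4 + 4000t^3 + 3200t^2 + 1279t + 208)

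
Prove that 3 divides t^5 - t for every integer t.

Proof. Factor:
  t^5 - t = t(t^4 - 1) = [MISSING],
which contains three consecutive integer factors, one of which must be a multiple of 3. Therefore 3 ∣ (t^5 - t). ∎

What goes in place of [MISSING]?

t^4 - 1 = (t^2 - 1)(t^2 + 1), and t^2 - 1 = (t-1)(t+1).
So t(t^4 - 1) = (t - 1)t(t + 1)(t^2 + 1).

(t - 1)t(t + 1)(t^2 + 1)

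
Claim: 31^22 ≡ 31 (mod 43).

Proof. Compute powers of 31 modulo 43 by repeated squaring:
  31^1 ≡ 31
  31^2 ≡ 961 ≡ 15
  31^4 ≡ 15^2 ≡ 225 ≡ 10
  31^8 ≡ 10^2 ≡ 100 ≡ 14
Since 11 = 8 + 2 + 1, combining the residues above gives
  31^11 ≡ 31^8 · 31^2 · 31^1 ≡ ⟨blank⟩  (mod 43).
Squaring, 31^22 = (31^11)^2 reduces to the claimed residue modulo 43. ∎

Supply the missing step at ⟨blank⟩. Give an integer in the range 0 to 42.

Multiply the listed residues: 14 · 15 · 31 = 210 → 6510.
Reducing modulo 43: 6510 = 151·43 + 17, so 31^11 ≡ 17.

17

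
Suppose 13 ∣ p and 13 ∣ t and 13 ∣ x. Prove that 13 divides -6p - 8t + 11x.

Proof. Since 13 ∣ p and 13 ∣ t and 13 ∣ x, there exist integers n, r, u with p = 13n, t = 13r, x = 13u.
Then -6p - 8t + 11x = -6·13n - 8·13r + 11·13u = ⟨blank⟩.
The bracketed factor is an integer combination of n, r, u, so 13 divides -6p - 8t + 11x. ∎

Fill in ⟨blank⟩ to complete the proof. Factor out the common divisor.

Pull the common 13 out of every term: -6·13n - 8·13r + 11·13u = 13(-6n - 8r + 11u).
-6n - 8r + 11u is an integer, which exhibits the divisibility.

13(-6n - 8r + 11u)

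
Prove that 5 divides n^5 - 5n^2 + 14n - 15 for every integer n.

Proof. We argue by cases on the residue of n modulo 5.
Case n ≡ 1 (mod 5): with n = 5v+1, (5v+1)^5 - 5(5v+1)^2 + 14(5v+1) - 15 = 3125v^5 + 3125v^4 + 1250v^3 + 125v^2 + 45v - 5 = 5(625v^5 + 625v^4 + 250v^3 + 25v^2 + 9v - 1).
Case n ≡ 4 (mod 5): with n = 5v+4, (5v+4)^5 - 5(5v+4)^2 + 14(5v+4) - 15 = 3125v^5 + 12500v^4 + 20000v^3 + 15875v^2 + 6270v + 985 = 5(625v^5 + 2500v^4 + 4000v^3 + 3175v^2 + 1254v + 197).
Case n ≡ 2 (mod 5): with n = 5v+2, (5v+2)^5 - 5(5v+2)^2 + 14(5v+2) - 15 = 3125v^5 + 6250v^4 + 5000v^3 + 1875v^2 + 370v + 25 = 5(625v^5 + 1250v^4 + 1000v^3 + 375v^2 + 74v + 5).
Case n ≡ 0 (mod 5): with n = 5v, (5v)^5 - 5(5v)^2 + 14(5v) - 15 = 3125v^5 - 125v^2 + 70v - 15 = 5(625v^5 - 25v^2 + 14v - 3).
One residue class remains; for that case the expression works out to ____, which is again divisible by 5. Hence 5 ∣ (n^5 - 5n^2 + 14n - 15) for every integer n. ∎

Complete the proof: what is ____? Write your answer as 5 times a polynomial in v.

5(625v^5 + 1875v^4 + 2250v^3 + 1325v^2 + 389v + 45)

Only n ≡ 3 (mod 5) is unaccounted for. Put n = 5v+3:
(5v+3)^5 - 5(5v+3)^2 + 14(5v+3) - 15 expands to 3125v^5 + 9375v^4 + 11250v^3 + 6625v^2 + 1945v + 225,
and factoring out 5 leaves 5(625v^5 + 1875v^4 + 2250v^3 + 1325v^2 + 389v + 45).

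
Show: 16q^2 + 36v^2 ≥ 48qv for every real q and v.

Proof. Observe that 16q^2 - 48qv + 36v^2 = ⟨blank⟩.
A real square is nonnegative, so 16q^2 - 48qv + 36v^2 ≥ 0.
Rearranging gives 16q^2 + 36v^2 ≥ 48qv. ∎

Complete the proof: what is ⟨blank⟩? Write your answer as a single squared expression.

(4q - 6v)^2

16q^2 - 48qv + 36v^2 is a perfect-square trinomial: the outer terms are (4q)^2 and (6v)^2, and the cross term is -2·4q·6v.
So 16q^2 - 48qv + 36v^2 = (4q - 6v)^2 ≥ 0.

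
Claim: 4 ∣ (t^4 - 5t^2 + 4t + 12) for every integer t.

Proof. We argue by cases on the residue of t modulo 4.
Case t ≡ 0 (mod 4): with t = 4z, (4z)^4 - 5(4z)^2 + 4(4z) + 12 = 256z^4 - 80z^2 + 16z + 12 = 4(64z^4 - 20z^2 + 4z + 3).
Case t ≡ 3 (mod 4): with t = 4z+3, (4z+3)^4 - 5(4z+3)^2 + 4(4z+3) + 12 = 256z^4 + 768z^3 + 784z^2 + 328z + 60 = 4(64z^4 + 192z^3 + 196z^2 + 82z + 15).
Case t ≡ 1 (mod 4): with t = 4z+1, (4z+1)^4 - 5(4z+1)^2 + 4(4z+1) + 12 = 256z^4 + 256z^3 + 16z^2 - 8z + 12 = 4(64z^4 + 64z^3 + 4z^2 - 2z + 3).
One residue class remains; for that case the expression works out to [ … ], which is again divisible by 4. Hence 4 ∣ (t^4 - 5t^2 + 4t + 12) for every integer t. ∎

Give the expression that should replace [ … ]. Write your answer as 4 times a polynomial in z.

4(64z^4 + 128z^3 + 76z^2 + 16z + 4)

Only t ≡ 2 (mod 4) is unaccounted for. Put t = 4z+2:
(4z+2)^4 - 5(4z+2)^2 + 4(4z+2) + 12 expands to 256z^4 + 512z^3 + 304z^2 + 64z + 16,
and factoring out 4 leaves 4(64z^4 + 128z^3 + 76z^2 + 16z + 4).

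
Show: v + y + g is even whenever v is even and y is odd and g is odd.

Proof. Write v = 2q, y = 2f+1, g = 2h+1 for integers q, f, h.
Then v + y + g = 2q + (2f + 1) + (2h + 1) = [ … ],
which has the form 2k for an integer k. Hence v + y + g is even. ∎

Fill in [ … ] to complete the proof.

Expanding: 2q + (2f + 1) + (2h + 1) = 2f + 2h + 2q + 2.
Every term is even; pulling out the factor of 2 gives 2(f + h + q + 1).

2(f + h + q + 1)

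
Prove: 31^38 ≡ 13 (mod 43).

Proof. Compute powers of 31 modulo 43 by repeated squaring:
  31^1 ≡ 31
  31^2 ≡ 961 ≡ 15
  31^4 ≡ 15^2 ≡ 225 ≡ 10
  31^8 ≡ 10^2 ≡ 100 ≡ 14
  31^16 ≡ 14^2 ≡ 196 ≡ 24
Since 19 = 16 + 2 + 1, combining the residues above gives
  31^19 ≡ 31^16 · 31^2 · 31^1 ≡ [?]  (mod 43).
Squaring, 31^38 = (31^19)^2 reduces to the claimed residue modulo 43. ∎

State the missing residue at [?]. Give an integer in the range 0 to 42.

Multiply the listed residues: 24 · 15 · 31 = 360 → 11160.
Reducing modulo 43: 11160 = 259·43 + 23, so 31^19 ≡ 23.

23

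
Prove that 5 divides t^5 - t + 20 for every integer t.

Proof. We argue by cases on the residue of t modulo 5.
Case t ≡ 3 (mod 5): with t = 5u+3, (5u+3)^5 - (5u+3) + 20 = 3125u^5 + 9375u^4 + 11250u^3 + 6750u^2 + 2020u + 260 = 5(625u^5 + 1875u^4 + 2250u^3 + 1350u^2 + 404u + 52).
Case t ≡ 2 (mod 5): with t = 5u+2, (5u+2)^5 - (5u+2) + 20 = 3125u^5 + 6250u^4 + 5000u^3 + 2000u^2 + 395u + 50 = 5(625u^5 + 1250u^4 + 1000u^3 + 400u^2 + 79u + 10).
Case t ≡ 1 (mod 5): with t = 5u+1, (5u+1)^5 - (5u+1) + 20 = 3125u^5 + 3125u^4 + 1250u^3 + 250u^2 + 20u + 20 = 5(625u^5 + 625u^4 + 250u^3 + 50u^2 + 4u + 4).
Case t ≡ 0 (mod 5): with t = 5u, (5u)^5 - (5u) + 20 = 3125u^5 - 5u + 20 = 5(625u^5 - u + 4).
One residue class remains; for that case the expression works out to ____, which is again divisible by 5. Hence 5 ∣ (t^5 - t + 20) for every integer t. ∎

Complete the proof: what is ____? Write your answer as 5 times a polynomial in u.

5(625u^5 + 2500u^4 + 4000u^3 + 3200u^2 + 1279u + 208)

The residues treated are {3, 2, 1, 0}, so the missing case is t ≡ 4 (mod 5); write t = 5u+4.
Then (5u+4)^5 - (5u+4) + 20 = 3125u^5 + 12500u^4 + 20000u^3 + 16000u^2 + 6395u + 1040 = 5(625u^5 + 2500u^4 + 4000u^3 + 3200u^2 + 1279u + 208).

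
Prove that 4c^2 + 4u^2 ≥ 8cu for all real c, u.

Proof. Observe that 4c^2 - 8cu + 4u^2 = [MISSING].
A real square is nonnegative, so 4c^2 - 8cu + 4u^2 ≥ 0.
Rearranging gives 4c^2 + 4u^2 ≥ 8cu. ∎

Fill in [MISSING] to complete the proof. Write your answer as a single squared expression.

(2c - 2u)^2

The leading and trailing coefficients are 2^2 and 2^2, and 8 = 2·2·2, so the trinomial is (2c - 2u)^2.
Hence 4c^2 - 8cu + 4u^2 ≥ 0.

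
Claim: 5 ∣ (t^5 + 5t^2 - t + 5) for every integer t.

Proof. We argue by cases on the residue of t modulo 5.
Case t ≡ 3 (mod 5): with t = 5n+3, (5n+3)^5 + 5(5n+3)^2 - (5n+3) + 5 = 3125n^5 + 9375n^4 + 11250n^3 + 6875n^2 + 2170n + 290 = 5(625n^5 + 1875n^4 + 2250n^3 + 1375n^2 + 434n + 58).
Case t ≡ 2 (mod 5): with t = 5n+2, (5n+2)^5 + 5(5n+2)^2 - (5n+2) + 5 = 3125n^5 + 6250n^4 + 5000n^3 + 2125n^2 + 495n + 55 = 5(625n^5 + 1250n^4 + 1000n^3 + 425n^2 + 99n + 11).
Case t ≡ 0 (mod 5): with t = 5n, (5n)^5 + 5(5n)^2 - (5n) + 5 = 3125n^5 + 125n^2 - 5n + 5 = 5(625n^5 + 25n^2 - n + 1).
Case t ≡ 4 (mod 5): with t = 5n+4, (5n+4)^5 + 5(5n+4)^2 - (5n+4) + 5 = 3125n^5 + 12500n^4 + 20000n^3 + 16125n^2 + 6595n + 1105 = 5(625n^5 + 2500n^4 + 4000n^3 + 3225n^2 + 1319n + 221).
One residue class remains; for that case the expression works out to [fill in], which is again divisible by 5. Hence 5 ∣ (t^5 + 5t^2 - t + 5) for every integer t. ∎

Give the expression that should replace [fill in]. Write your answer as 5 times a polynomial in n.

Only t ≡ 1 (mod 5) is unaccounted for. Put t = 5n+1:
(5n+1)^5 + 5(5n+1)^2 - (5n+1) + 5 expands to 3125n^5 + 3125n^4 + 1250n^3 + 375n^2 + 70n + 10,
and factoring out 5 leaves 5(625n^5 + 625n^4 + 250n^3 + 75n^2 + 14n + 2).

5(625n^5 + 625n^4 + 250n^3 + 75n^2 + 14n + 2)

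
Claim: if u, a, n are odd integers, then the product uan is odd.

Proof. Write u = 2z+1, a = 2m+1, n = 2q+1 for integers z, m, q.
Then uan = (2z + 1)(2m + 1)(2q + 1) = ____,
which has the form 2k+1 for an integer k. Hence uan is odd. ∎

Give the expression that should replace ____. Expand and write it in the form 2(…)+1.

(2z + 1)(2m + 1)(2q + 1) = 8mqz + 4mq + 4mz + 2m + 4qz + 2q + 2z + 1
= 2(4mqz + 2mq + 2mz + m + 2qz + q + z) + 1.
Since 4mqz + 2mq + 2mz + m + 2qz + q + z is an integer, the product is of the form 2k+1 for an integer k.

2(4mqz + 2mq + 2mz + m + 2qz + q + z) + 1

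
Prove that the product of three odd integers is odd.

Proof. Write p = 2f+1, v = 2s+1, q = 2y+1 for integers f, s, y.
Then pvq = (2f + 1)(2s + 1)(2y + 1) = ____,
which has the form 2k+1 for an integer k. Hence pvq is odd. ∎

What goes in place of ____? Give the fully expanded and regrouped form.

2(4fsy + 2fs + 2fy + f + 2sy + s + y) + 1

(2f + 1)(2s + 1)(2y + 1) = 8fsy + 4fs + 4fy + 2f + 4sy + 2s + 2y + 1
= 2(4fsy + 2fs + 2fy + f + 2sy + s + y) + 1.
Since 4fsy + 2fs + 2fy + f + 2sy + s + y is an integer, the product is of the form 2k+1 for an integer k.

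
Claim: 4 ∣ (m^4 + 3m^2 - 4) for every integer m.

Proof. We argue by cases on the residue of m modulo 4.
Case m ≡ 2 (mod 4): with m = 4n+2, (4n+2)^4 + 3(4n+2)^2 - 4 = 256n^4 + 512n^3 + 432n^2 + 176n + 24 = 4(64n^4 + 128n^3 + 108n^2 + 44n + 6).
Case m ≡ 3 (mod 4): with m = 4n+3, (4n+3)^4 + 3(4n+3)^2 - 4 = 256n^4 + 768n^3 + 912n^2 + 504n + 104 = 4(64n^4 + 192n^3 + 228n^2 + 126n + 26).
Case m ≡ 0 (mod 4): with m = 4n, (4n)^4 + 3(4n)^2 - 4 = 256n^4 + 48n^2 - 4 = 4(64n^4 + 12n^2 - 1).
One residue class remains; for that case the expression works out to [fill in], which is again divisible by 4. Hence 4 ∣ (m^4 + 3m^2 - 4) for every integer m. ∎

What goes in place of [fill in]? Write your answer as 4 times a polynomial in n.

The residues treated are {2, 3, 0}, so the missing case is m ≡ 1 (mod 4); write m = 4n+1.
Then (4n+1)^4 + 3(4n+1)^2 - 4 = 256n^4 + 256n^3 + 144n^2 + 40n = 4(64n^4 + 64n^3 + 36n^2 + 10n).

4(64n^4 + 64n^3 + 36n^2 + 10n)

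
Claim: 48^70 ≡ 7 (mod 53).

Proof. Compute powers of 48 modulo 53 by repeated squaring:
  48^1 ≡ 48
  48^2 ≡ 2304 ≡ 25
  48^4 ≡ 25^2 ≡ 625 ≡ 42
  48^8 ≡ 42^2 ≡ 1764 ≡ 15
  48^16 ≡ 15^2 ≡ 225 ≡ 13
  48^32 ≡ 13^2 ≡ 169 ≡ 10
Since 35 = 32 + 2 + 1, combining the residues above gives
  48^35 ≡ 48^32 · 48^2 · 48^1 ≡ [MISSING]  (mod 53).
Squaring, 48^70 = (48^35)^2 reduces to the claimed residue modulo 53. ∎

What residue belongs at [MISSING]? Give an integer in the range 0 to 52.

22

Multiply the listed residues: 10 · 25 · 48 = 250 → 12000.
Reducing modulo 53: 12000 = 226·53 + 22, so 48^35 ≡ 22.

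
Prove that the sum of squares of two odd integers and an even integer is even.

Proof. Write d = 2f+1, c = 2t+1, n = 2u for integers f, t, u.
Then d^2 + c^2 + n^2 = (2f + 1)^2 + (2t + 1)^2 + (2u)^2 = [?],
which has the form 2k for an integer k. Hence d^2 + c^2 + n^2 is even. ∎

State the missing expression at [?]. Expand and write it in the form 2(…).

Expanding: (2f + 1)^2 + (2t + 1)^2 + (2u)^2 = 4f^2 + 4f + 4t^2 + 4t + 4u^2 + 2.
Every term is even; pulling out the factor of 2 gives 2(2f^2 + 2f + 2t^2 + 2t + 2u^2 + 1).

2(2f^2 + 2f + 2t^2 + 2t + 2u^2 + 1)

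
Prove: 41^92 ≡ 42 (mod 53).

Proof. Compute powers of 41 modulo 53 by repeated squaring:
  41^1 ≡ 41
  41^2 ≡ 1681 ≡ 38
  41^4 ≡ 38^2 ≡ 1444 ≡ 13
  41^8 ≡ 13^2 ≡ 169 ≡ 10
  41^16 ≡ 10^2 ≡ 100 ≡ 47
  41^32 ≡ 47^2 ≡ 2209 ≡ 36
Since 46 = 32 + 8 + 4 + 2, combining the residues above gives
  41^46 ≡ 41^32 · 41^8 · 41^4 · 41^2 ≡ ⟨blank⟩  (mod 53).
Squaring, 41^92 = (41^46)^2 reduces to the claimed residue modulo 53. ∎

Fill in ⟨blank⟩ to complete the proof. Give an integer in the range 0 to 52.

25

Multiply the listed residues: 36 · 10 · 13 · 38 = 360 → 4680 → 177840.
Reducing modulo 53: 177840 = 3355·53 + 25, so 41^46 ≡ 25.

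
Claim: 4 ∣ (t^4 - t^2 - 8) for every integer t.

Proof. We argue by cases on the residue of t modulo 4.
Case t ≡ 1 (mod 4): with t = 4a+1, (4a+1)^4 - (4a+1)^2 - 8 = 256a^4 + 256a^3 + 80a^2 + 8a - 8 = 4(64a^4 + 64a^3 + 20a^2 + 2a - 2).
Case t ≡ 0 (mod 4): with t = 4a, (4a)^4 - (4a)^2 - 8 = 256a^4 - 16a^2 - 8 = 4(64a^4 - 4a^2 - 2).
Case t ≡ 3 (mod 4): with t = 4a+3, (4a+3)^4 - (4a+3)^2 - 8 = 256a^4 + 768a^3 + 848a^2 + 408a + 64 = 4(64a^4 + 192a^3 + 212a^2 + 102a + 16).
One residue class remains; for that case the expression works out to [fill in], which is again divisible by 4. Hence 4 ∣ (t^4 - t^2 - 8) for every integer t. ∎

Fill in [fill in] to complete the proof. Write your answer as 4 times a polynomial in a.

The residues treated are {1, 0, 3}, so the missing case is t ≡ 2 (mod 4); write t = 4a+2.
Then (4a+2)^4 - (4a+2)^2 - 8 = 256a^4 + 512a^3 + 368a^2 + 112a + 4 = 4(64a^4 + 128a^3 + 92a^2 + 28a + 1).

4(64a^4 + 128a^3 + 92a^2 + 28a + 1)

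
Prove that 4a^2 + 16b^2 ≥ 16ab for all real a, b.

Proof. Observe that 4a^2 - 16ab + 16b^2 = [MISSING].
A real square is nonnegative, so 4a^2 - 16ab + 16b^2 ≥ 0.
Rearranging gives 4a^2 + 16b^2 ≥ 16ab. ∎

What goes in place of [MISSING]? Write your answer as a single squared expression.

The leading and trailing coefficients are 2^2 and 4^2, and 16 = 2·2·4, so the trinomial is (2a - 4b)^2.
Hence 4a^2 - 16ab + 16b^2 ≥ 0.

(2a - 4b)^2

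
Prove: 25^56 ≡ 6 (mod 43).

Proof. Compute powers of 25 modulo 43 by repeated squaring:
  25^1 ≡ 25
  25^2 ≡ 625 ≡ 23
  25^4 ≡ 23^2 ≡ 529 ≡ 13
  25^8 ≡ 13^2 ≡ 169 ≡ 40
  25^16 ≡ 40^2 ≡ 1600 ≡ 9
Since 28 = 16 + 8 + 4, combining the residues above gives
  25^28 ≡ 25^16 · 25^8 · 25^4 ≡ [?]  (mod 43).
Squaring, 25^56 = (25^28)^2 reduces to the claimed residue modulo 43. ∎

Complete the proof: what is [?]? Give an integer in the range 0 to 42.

25^16 · 25^8 · 25^4 ≡ 9 · 40 · 13 = 4680.
4680 mod 43 = 36, so 25^28 ≡ 36 (mod 43).

36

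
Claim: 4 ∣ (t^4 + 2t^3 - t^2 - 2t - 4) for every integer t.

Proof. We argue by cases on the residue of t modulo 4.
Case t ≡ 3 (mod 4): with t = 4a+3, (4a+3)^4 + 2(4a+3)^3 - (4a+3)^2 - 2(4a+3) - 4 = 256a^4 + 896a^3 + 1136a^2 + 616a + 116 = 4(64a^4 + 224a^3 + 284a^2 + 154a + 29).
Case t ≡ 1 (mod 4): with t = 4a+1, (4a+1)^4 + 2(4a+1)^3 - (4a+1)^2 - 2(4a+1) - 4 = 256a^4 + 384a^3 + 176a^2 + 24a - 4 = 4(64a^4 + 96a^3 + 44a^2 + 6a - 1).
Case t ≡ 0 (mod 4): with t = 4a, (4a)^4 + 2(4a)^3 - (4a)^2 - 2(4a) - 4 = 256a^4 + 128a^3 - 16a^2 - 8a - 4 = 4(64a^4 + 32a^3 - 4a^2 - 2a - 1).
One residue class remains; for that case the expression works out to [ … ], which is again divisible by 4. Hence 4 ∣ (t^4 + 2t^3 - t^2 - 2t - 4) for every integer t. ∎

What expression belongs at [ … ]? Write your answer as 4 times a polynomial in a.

The residues treated are {3, 1, 0}, so the missing case is t ≡ 2 (mod 4); write t = 4a+2.
Then (4a+2)^4 + 2(4a+2)^3 - (4a+2)^2 - 2(4a+2) - 4 = 256a^4 + 640a^3 + 560a^2 + 200a + 20 = 4(64a^4 + 160a^3 + 140a^2 + 50a + 5).

4(64a^4 + 160a^3 + 140a^2 + 50a + 5)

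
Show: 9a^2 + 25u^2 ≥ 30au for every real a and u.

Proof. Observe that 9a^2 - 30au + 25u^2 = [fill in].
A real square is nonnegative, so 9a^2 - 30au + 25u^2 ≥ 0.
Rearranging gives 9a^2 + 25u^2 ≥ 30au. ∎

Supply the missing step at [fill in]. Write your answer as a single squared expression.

9a^2 - 30au + 25u^2 is a perfect-square trinomial: the outer terms are (3a)^2 and (5u)^2, and the cross term is -2·3a·5u.
So 9a^2 - 30au + 25u^2 = (3a - 5u)^2 ≥ 0.

(3a - 5u)^2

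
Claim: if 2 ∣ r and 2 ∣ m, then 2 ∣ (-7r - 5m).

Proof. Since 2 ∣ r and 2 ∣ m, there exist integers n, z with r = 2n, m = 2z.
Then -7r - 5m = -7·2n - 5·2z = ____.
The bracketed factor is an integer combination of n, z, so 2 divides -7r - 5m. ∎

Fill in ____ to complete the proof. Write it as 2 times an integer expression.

2(-7n - 5z)

Each term has a factor of 2: -7·2n - 5·2z = 2·(-7n - 5z).
Since -7n - 5z is an integer, 2 ∣ (-7r - 5m).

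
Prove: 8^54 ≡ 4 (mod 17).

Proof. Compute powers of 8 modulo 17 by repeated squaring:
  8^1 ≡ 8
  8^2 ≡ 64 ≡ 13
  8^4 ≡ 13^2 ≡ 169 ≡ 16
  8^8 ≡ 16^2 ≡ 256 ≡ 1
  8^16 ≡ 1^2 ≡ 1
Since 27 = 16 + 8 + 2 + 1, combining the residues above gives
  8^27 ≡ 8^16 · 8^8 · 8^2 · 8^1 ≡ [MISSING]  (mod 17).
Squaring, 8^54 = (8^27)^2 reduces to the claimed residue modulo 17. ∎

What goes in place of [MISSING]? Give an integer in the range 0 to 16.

Multiply the listed residues: 1 · 1 · 13 · 8 = 1 → 13 → 104.
Reducing modulo 17: 104 = 6·17 + 2, so 8^27 ≡ 2.

2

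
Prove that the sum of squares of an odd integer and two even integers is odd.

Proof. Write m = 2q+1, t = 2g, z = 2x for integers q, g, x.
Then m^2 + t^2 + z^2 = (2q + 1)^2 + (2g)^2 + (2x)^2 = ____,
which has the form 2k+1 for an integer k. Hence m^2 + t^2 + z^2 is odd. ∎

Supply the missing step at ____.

2(2g^2 + 2q^2 + 2q + 2x^2) + 1

(2q + 1)^2 + (2g)^2 + (2x)^2 = 4g^2 + 4q^2 + 4q + 4x^2 + 1
= 2(2g^2 + 2q^2 + 2q + 2x^2) + 1.
Since 2g^2 + 2q^2 + 2q + 2x^2 is an integer, the sum of squares is of the form 2k+1 for an integer k.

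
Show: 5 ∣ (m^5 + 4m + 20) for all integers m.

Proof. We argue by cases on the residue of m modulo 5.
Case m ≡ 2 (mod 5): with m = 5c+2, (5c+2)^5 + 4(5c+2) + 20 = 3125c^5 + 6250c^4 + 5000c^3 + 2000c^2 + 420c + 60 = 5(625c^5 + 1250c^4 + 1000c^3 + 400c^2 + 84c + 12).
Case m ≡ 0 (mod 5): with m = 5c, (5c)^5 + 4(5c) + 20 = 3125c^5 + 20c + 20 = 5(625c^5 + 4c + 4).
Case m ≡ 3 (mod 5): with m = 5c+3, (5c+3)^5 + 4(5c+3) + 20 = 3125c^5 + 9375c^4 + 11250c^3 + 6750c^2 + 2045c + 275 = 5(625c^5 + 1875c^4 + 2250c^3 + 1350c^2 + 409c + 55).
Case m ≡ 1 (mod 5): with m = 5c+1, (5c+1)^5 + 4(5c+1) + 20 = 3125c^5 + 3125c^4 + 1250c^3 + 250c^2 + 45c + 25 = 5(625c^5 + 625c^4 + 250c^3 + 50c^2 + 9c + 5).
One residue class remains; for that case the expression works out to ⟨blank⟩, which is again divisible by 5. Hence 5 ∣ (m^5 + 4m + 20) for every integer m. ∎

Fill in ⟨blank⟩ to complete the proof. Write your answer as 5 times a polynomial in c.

5(625c^5 + 2500c^4 + 4000c^3 + 3200c^2 + 1284c + 212)

Only m ≡ 4 (mod 5) is unaccounted for. Put m = 5c+4:
(5c+4)^5 + 4(5c+4) + 20 expands to 3125c^5 + 12500c^4 + 20000c^3 + 16000c^2 + 6420c + 1060,
and factoring out 5 leaves 5(625c^5 + 2500c^4 + 4000c^3 + 3200c^2 + 1284c + 212).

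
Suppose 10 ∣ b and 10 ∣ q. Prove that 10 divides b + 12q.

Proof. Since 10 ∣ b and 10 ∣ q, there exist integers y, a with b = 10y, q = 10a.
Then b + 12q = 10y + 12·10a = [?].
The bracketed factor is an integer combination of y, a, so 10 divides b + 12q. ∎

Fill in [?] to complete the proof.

Each term has a factor of 10: 10y + 12·10a = 10·(12a + y).
Since 12a + y is an integer, 10 ∣ (b + 12q).

10(12a + y)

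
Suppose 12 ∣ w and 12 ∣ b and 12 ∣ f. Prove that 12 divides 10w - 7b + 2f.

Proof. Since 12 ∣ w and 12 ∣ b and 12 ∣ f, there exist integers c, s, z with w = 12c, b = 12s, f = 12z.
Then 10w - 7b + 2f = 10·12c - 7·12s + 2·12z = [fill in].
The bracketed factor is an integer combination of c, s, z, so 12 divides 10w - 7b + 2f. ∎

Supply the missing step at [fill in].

Each term has a factor of 12: 10·12c - 7·12s + 2·12z = 12·(10c - 7s + 2z).
Since 10c - 7s + 2z is an integer, 12 ∣ (10w - 7b + 2f).

12(10c - 7s + 2z)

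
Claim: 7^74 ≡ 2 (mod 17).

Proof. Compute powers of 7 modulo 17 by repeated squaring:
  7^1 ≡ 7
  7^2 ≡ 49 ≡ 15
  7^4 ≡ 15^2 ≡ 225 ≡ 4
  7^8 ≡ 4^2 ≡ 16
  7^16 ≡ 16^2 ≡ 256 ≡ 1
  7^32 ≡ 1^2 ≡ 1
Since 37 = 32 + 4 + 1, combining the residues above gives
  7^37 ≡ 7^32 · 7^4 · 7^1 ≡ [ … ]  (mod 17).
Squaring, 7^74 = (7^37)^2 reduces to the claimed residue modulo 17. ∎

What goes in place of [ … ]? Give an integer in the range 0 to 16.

Multiply the listed residues: 1 · 4 · 7 = 4 → 28.
Reducing modulo 17: 28 = 1·17 + 11, so 7^37 ≡ 11.

11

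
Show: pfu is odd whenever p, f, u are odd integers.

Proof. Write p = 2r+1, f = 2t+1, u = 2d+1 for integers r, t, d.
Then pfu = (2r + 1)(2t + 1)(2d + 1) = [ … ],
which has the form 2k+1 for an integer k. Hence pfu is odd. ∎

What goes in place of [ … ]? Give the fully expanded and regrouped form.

2(4drt + 2dr + 2dt + d + 2rt + r + t) + 1

(2r + 1)(2t + 1)(2d + 1) = 8drt + 4dr + 4dt + 2d + 4rt + 2r + 2t + 1
= 2(4drt + 2dr + 2dt + d + 2rt + r + t) + 1.
Since 4drt + 2dr + 2dt + d + 2rt + r + t is an integer, the product is of the form 2k+1 for an integer k.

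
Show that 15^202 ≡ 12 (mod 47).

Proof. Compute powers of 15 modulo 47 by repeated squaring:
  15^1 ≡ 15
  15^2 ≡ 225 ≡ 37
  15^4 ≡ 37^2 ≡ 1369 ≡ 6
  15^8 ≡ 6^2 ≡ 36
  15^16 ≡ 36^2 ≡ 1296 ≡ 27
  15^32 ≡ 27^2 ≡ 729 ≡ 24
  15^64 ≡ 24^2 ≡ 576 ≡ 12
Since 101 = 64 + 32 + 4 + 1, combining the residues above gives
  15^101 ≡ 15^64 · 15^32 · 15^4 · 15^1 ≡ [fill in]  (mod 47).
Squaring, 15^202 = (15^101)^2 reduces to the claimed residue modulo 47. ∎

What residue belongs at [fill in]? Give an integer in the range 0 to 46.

23

Multiply the listed residues: 12 · 24 · 6 · 15 = 288 → 1728 → 25920.
Reducing modulo 47: 25920 = 551·47 + 23, so 15^101 ≡ 23.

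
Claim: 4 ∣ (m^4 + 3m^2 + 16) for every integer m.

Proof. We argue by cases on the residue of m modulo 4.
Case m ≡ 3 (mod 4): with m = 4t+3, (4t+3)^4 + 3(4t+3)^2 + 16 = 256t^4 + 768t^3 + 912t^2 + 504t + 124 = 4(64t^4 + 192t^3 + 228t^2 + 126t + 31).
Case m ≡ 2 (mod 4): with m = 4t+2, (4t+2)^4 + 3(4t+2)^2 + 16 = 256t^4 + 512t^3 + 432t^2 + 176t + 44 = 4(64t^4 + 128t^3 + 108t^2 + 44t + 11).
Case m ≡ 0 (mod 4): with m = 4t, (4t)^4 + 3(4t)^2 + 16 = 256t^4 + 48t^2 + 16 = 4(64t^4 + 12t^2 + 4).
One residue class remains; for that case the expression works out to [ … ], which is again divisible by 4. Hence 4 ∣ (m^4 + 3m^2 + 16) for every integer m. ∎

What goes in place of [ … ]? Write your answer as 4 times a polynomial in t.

Only m ≡ 1 (mod 4) is unaccounted for. Put m = 4t+1:
(4t+1)^4 + 3(4t+1)^2 + 16 expands to 256t^4 + 256t^3 + 144t^2 + 40t + 20,
and factoring out 4 leaves 4(64t^4 + 64t^3 + 36t^2 + 10t + 5).

4(64t^4 + 64t^3 + 36t^2 + 10t + 5)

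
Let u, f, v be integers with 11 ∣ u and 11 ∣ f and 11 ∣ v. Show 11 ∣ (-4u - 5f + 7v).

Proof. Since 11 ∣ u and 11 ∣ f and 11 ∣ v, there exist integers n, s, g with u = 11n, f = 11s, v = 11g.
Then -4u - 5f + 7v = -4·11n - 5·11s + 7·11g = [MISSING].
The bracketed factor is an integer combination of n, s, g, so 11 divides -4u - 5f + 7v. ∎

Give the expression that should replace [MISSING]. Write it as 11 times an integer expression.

11(7g - 4n - 5s)

Pull the common 11 out of every term: -4·11n - 5·11s + 7·11g = 11(7g - 4n - 5s).
7g - 4n - 5s is an integer, which exhibits the divisibility.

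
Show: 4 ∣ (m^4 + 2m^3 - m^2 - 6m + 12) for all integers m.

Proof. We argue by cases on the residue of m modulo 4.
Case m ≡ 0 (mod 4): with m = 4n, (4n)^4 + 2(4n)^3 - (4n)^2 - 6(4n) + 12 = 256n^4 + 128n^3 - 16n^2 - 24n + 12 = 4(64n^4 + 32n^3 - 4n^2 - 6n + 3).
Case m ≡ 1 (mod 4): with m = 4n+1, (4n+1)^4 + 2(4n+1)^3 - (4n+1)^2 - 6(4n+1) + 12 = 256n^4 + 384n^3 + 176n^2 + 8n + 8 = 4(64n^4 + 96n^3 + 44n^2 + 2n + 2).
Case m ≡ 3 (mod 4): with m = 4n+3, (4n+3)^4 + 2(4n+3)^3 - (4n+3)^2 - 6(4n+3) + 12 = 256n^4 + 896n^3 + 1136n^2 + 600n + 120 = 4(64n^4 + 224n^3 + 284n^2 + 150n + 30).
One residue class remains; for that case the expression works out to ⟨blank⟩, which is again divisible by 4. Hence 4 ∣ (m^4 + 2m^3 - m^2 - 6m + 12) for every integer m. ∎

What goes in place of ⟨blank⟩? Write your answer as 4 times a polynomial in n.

The residues treated are {0, 1, 3}, so the missing case is m ≡ 2 (mod 4); write m = 4n+2.
Then (4n+2)^4 + 2(4n+2)^3 - (4n+2)^2 - 6(4n+2) + 12 = 256n^4 + 640n^3 + 560n^2 + 184n + 28 = 4(64n^4 + 160n^3 + 140n^2 + 46n + 7).

4(64n^4 + 160n^3 + 140n^2 + 46n + 7)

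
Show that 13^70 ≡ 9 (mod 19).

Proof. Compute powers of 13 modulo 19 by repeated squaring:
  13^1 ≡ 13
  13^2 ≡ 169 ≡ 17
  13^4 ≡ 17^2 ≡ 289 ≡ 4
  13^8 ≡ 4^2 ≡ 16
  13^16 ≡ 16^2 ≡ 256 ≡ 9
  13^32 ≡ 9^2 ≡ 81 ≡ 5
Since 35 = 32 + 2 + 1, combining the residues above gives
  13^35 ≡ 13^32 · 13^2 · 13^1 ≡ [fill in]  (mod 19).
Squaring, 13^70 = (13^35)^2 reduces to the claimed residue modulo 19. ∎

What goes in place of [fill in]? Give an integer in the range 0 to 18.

13^32 · 13^2 · 13^1 ≡ 5 · 17 · 13 = 1105.
1105 mod 19 = 3, so 13^35 ≡ 3 (mod 19).

3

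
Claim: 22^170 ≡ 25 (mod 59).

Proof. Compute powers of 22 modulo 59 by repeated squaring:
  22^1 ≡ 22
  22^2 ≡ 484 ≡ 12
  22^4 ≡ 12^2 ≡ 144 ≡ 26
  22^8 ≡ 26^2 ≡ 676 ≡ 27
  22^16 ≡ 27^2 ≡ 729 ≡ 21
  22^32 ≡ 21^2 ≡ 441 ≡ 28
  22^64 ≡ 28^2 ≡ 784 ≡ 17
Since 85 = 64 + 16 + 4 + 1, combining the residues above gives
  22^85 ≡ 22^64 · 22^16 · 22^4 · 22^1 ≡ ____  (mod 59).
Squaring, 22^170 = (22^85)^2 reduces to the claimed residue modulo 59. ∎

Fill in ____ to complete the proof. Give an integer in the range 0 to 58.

5

Multiply the listed residues: 17 · 21 · 26 · 22 = 357 → 9282 → 204204.
Reducing modulo 59: 204204 = 3461·59 + 5, so 22^85 ≡ 5.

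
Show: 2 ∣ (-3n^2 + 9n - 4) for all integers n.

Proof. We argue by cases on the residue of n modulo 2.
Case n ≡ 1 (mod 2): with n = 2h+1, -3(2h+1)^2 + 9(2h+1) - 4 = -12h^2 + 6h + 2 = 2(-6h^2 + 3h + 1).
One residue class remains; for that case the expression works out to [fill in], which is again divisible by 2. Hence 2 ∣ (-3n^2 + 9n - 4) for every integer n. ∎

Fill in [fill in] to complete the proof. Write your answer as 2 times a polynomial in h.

Only n ≡ 0 (mod 2) is unaccounted for. Put n = 2h:
-3(2h)^2 + 9(2h) - 4 expands to -12h^2 + 18h - 4,
and factoring out 2 leaves 2(-6h^2 + 9h - 2).

2(-6h^2 + 9h - 2)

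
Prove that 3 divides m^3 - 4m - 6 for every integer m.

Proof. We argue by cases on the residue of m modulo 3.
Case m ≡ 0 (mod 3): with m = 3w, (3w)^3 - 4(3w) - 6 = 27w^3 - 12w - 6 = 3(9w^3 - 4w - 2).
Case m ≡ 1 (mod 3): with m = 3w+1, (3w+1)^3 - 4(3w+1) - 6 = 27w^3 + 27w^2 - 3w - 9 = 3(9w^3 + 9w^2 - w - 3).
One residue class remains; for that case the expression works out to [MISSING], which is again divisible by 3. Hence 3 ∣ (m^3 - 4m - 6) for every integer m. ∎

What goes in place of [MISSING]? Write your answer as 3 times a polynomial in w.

3(9w^3 + 18w^2 + 8w - 2)

The residues treated are {0, 1}, so the missing case is m ≡ 2 (mod 3); write m = 3w+2.
Then (3w+2)^3 - 4(3w+2) - 6 = 27w^3 + 54w^2 + 24w - 6 = 3(9w^3 + 18w^2 + 8w - 2).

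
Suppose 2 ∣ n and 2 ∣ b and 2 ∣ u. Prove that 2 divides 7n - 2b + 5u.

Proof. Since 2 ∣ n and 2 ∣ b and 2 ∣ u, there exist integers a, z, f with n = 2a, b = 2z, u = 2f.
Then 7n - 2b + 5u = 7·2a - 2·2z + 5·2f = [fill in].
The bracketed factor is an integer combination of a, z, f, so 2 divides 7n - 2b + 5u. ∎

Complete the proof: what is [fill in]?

2(7a + 5f - 2z)

Pull the common 2 out of every term: 7·2a - 2·2z + 5·2f = 2(7a + 5f - 2z).
7a + 5f - 2z is an integer, which exhibits the divisibility.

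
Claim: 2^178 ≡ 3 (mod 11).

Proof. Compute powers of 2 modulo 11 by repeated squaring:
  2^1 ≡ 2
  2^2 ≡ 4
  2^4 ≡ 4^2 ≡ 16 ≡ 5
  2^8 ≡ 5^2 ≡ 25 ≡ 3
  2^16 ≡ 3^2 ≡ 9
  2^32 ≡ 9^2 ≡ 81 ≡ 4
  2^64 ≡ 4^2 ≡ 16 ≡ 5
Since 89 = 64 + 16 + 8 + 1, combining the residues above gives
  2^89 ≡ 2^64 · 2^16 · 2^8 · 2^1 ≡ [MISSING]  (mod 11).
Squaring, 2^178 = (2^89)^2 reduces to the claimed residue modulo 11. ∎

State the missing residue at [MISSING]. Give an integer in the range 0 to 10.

Multiply the listed residues: 5 · 9 · 3 · 2 = 45 → 135 → 270.
Reducing modulo 11: 270 = 24·11 + 6, so 2^89 ≡ 6.

6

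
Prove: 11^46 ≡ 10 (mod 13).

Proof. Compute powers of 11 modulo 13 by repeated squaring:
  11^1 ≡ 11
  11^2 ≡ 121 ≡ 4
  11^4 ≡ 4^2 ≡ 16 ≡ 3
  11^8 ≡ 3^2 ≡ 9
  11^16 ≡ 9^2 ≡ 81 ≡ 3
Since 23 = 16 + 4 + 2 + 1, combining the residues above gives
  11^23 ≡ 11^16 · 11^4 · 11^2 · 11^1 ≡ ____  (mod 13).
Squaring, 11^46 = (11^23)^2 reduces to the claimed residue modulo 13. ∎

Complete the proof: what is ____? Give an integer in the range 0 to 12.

6

Multiply the listed residues: 3 · 3 · 4 · 11 = 9 → 36 → 396.
Reducing modulo 13: 396 = 30·13 + 6, so 11^23 ≡ 6.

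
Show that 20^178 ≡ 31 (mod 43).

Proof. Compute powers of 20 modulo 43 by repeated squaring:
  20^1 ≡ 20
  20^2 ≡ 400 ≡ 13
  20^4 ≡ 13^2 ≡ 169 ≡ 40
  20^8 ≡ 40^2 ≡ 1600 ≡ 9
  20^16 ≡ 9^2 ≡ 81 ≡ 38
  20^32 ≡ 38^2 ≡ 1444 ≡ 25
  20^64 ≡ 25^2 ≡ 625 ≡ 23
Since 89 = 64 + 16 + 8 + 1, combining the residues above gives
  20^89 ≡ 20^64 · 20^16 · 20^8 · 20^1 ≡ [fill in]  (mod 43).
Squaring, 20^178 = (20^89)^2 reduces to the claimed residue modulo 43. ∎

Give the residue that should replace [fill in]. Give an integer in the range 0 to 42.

26

Multiply the listed residues: 23 · 38 · 9 · 20 = 874 → 7866 → 157320.
Reducing modulo 43: 157320 = 3658·43 + 26, so 20^89 ≡ 26.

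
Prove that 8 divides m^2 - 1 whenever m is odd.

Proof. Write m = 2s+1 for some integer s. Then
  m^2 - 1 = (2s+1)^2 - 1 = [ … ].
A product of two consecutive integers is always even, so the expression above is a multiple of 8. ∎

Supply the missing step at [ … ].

(2s+1)^2 - 1 = 4s^2 + 4s + 1 - 1 = 4s^2 + 4s = 4s(s+1).
Since s and s+1 are consecutive, s(s+1) is even, and 4·(even) is a multiple of 8.

4s(s + 1)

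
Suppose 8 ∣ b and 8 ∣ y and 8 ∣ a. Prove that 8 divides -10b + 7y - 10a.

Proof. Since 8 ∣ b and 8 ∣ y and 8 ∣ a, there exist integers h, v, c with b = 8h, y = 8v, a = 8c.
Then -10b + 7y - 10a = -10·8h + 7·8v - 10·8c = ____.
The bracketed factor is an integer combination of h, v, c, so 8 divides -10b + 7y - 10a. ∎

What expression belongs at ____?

Pull the common 8 out of every term: -10·8h + 7·8v - 10·8c = 8(-10c - 10h + 7v).
-10c - 10h + 7v is an integer, which exhibits the divisibility.

8(-10c - 10h + 7v)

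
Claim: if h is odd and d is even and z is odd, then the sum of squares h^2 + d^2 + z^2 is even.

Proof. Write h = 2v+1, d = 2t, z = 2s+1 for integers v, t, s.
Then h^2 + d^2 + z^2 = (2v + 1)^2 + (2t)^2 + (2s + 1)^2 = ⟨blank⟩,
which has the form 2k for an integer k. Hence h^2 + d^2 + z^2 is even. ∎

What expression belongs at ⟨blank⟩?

2(2s^2 + 2s + 2t^2 + 2v^2 + 2v + 1)

(2v + 1)^2 + (2t)^2 + (2s + 1)^2 = 4s^2 + 4s + 4t^2 + 4v^2 + 4v + 2
= 2(2s^2 + 2s + 2t^2 + 2v^2 + 2v + 1).
Since 2s^2 + 2s + 2t^2 + 2v^2 + 2v + 1 is an integer, the sum of squares is of the form 2k for an integer k.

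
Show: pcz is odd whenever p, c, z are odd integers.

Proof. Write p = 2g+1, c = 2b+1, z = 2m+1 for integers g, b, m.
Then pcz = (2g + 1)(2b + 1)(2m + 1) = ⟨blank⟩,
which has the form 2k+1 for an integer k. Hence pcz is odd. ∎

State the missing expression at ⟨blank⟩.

2(4bgm + 2bg + 2bm + b + 2gm + g + m) + 1

(2g + 1)(2b + 1)(2m + 1) = 8bgm + 4bg + 4bm + 2b + 4gm + 2g + 2m + 1
= 2(4bgm + 2bg + 2bm + b + 2gm + g + m) + 1.
Since 4bgm + 2bg + 2bm + b + 2gm + g + m is an integer, the product is of the form 2k+1 for an integer k.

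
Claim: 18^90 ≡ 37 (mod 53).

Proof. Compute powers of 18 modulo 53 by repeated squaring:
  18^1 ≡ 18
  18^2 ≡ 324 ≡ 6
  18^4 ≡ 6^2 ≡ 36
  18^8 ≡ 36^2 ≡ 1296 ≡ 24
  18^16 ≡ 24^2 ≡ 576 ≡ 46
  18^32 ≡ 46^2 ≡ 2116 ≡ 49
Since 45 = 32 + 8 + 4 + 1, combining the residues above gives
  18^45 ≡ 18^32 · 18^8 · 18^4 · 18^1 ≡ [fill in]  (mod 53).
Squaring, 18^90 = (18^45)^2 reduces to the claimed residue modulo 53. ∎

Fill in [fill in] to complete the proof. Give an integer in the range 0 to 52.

14

18^32 · 18^8 · 18^4 · 18^1 ≡ 49 · 24 · 36 · 18 = 762048.
762048 mod 53 = 14, so 18^45 ≡ 14 (mod 53).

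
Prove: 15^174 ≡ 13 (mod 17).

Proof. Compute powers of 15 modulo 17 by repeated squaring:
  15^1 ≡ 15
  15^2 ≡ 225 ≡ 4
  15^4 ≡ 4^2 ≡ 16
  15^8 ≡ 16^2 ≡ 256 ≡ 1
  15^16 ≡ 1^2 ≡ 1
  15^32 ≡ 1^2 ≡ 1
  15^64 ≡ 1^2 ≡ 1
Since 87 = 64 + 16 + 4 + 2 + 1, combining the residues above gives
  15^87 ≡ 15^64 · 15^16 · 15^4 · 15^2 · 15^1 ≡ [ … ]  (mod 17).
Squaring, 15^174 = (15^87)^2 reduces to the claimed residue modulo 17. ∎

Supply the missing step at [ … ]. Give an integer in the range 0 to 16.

8

Multiply the listed residues: 1 · 1 · 16 · 4 · 15 = 1 → 16 → 64 → 960.
Reducing modulo 17: 960 = 56·17 + 8, so 15^87 ≡ 8.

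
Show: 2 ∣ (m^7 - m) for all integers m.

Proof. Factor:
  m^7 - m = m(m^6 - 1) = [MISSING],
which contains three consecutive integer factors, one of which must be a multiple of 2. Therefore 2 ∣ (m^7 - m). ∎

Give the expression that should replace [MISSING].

m^6 - 1 = (m^2 - 1)(m^4 + m^2 + 1), and m^2 - 1 = (m-1)(m+1).
So m(m^6 - 1) = (m - 1)m(m + 1)(m^4 + m^2 + 1).

(m - 1)m(m + 1)(m^4 + m^2 + 1)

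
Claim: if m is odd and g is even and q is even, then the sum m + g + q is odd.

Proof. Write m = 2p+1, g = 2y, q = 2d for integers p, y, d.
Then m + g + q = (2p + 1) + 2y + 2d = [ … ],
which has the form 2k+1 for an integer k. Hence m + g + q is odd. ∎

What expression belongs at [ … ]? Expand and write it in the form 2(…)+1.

Expanding: (2p + 1) + 2y + 2d = 2d + 2p + 2y + 1.
Every term except the constant is even, so this is 2(d + p + y) + 1,
and d + p + y ∈ ℤ gives the required form.

2(d + p + y) + 1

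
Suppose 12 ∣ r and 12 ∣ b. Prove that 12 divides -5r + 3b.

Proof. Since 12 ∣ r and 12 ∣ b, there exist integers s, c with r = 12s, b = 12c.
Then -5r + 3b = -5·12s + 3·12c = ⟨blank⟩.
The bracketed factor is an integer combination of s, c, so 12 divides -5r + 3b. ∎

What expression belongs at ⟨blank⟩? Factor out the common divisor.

Pull the common 12 out of every term: -5·12s + 3·12c = 12(3c - 5s).
3c - 5s is an integer, which exhibits the divisibility.

12(3c - 5s)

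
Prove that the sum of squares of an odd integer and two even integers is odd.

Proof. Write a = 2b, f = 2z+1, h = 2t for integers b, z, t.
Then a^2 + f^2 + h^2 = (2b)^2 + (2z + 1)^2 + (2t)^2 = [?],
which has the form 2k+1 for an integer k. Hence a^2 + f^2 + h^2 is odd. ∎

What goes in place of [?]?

2(2b^2 + 2t^2 + 2z^2 + 2z) + 1

Expanding: (2b)^2 + (2z + 1)^2 + (2t)^2 = 4b^2 + 4t^2 + 4z^2 + 4z + 1.
Every term except the constant is even, so this is 2(2b^2 + 2t^2 + 2z^2 + 2z) + 1,
and 2b^2 + 2t^2 + 2z^2 + 2z ∈ ℤ gives the required form.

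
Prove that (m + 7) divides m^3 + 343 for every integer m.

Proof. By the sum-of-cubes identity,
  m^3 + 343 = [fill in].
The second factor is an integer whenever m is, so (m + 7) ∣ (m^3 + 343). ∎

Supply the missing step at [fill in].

Polynomial division of m^3 + 343 by m + 7 leaves remainder 0 and quotient m^2 - 7m + 49.
Hence m^3 + 343 = (m + 7)(m^2 - 7m + 49).

(m + 7)(m^2 - 7m + 49)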